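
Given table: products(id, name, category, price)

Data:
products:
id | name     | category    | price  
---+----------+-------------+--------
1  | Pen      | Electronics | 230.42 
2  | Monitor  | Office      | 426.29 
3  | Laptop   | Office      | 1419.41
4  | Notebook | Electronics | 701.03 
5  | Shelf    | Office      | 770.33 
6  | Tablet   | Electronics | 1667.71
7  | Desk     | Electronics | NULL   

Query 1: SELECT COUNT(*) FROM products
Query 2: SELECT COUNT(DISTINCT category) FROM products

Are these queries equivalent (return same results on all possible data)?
No, not equivalent

Query 1 returns: [(7,)]
Query 2 returns: [(2,)]

Reason: COUNT(*) counts rows, COUNT(DISTINCT category) counts unique categorys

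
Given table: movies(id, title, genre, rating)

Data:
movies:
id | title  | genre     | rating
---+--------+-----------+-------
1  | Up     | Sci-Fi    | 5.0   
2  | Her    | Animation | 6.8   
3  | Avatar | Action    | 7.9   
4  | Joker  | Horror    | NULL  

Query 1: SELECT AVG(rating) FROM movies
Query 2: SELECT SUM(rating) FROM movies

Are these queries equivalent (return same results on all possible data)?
No, not equivalent

Query 1 returns: [(6.566666666666666,)]
Query 2 returns: [(19.7,)]

Reason: AVG vs SUM give different aggregate values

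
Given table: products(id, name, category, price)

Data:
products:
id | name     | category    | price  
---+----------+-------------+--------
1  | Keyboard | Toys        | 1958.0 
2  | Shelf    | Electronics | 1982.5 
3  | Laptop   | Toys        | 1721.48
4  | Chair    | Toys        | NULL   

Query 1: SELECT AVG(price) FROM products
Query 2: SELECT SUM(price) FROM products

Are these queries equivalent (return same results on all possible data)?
No, not equivalent

Query 1 returns: [(1887.3266666666666,)]
Query 2 returns: [(5661.98,)]

Reason: AVG vs SUM give different aggregate values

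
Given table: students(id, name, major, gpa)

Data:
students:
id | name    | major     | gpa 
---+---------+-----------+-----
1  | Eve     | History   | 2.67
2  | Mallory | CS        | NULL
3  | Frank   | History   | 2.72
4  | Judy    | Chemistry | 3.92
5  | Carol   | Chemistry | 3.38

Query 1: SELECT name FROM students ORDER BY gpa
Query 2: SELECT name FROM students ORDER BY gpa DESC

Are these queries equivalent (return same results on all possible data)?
No, not equivalent

Query 1 returns: [('Mallory',), ('Eve',), ('Frank',), ('Carol',), ('Judy',)]
Query 2 returns: [('Judy',), ('Carol',), ('Frank',), ('Eve',), ('Mallory',)]

Reason: ASC vs DESC gives opposite ordering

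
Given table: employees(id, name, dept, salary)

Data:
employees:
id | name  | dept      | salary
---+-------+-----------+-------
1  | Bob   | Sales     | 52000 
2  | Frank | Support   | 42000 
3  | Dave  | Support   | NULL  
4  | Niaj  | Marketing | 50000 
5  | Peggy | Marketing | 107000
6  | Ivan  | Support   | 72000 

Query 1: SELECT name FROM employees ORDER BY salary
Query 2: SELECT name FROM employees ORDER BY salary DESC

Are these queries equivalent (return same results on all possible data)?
No, not equivalent

Query 1 returns: [('Dave',), ('Frank',), ('Niaj',), ('Bob',), ('Ivan',), ('Peggy',)]
Query 2 returns: [('Peggy',), ('Ivan',), ('Bob',), ('Niaj',), ('Frank',), ('Dave',)]

Reason: ASC vs DESC gives opposite ordering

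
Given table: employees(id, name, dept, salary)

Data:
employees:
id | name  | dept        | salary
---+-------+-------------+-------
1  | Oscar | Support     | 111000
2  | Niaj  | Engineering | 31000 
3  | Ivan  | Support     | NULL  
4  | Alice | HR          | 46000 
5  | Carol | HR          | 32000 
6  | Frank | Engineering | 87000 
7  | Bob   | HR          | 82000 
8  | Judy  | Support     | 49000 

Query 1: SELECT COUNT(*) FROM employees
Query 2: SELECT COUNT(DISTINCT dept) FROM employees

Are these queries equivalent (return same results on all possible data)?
No, not equivalent

Query 1 returns: [(8,)]
Query 2 returns: [(3,)]

Reason: COUNT(*) counts rows, COUNT(DISTINCT dept) counts unique depts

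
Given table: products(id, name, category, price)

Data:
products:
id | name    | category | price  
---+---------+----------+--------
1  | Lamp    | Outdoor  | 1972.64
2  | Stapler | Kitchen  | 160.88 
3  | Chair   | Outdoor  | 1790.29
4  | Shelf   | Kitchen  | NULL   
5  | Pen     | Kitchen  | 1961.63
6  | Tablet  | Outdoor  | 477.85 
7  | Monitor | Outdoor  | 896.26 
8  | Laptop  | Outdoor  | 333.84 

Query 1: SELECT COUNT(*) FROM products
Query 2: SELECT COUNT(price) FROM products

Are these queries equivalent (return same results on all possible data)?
No, not equivalent

Query 1 returns: [(8,)]
Query 2 returns: [(7,)]

Reason: COUNT(*) includes NULLs, COUNT(column) excludes them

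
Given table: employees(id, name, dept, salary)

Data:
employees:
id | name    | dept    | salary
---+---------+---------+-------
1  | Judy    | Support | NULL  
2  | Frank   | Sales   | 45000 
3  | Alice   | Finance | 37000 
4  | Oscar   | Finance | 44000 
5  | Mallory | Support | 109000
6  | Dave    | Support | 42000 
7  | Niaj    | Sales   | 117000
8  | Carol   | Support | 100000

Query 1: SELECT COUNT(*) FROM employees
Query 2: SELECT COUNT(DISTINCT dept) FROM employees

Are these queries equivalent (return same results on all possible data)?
No, not equivalent

Query 1 returns: [(8,)]
Query 2 returns: [(3,)]

Reason: COUNT(*) counts rows, COUNT(DISTINCT dept) counts unique depts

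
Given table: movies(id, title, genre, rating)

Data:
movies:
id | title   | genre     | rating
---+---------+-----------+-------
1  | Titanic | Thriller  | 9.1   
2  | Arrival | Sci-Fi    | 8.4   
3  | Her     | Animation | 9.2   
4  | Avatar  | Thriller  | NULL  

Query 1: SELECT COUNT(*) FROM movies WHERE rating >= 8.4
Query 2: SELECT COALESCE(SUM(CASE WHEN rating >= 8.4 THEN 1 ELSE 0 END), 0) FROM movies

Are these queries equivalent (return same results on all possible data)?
Yes, equivalent

Both queries return: [(3,)]

Reason: COUNT with WHERE vs conditional SUM (COALESCE handles empty-table NULL)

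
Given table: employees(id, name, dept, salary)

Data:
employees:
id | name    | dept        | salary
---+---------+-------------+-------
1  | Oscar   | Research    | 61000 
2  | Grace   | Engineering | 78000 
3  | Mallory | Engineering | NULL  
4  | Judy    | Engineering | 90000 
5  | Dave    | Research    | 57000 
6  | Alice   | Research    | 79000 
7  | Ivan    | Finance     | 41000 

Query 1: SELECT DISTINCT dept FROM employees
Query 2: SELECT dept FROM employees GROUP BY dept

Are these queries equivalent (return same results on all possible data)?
Yes, equivalent

Both queries return: [('Engineering',), ('Finance',), ('Research',)]

Reason: Both get unique depts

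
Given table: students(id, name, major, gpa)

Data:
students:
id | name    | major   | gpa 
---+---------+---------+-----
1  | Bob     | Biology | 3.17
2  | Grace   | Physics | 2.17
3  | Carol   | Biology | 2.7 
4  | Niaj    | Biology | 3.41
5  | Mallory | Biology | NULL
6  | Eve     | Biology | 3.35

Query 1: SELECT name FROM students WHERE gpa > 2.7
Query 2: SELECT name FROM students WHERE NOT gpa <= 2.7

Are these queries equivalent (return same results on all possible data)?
Yes, equivalent

Both queries return: [('Bob',), ('Eve',), ('Niaj',)]

Reason: Both filter gpa > 2.7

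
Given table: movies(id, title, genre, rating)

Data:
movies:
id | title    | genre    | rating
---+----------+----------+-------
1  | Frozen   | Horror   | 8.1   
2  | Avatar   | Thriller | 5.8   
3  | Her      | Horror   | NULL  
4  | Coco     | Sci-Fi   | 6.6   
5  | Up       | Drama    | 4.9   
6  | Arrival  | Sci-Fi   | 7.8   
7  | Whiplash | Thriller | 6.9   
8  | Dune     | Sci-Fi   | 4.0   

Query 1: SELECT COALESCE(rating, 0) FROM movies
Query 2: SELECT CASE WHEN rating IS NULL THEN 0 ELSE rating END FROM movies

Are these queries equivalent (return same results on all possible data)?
Yes, equivalent

Both queries return: [(0,), (4.0,), (4.9,), (5.8,), (6.6,), (6.9,), (7.8,), (8.1,)]

Reason: COALESCE vs CASE for NULL handling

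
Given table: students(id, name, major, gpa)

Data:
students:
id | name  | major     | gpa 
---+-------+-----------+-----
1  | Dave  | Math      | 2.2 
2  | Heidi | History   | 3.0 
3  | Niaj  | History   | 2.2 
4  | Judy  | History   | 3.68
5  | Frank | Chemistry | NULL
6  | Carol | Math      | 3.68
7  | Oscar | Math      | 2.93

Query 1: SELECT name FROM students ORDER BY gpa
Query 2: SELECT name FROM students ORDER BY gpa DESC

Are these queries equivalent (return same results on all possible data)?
No, not equivalent

Query 1 returns: [('Frank',), ('Dave',), ('Niaj',), ('Oscar',), ('Heidi',), ('Judy',), ('Carol',)]
Query 2 returns: [('Judy',), ('Carol',), ('Heidi',), ('Oscar',), ('Dave',), ('Niaj',), ('Frank',)]

Reason: ASC vs DESC gives opposite ordering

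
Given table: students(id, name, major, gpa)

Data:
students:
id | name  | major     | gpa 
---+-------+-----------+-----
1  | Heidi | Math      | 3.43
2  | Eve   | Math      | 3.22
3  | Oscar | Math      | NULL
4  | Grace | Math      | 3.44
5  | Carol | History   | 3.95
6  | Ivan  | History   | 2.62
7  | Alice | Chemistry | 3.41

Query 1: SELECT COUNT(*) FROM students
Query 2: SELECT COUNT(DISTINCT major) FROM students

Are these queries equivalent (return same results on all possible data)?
No, not equivalent

Query 1 returns: [(7,)]
Query 2 returns: [(3,)]

Reason: COUNT(*) counts rows, COUNT(DISTINCT major) counts unique majors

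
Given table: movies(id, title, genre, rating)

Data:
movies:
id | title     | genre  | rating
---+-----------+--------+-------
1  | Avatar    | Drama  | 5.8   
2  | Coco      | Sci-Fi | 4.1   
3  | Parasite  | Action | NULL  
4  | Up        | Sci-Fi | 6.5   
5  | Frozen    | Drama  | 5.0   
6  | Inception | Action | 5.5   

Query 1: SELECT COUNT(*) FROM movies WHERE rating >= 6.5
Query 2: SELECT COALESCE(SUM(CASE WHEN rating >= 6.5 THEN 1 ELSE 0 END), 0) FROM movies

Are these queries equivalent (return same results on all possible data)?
Yes, equivalent

Both queries return: [(1,)]

Reason: COUNT with WHERE vs conditional SUM (COALESCE handles empty-table NULL)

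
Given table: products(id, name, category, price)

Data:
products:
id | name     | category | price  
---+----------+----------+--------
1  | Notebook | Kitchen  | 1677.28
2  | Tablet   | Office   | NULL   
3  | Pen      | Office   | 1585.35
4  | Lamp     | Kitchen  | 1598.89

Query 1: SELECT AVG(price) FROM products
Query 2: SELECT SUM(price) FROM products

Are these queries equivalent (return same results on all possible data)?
No, not equivalent

Query 1 returns: [(1620.506666666667,)]
Query 2 returns: [(4861.52,)]

Reason: AVG vs SUM give different aggregate values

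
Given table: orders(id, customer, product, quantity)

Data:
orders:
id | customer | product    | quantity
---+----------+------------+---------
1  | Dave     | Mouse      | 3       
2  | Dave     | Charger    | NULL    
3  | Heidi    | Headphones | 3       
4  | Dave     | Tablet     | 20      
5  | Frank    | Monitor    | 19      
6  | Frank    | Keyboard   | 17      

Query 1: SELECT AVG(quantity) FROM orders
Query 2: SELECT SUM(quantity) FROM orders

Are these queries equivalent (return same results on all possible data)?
No, not equivalent

Query 1 returns: [(12.4,)]
Query 2 returns: [(62,)]

Reason: AVG vs SUM give different aggregate values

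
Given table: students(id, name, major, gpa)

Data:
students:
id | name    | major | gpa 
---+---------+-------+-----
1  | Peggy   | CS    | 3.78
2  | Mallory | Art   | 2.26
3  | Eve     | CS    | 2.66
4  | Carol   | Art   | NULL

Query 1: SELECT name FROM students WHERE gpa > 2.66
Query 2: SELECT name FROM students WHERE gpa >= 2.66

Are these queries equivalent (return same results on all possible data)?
No, not equivalent

Query 1 returns: [('Peggy',)]
Query 2 returns: [('Peggy',), ('Eve',)]

Reason: > vs >= gives different results when gpa = 2.66 exists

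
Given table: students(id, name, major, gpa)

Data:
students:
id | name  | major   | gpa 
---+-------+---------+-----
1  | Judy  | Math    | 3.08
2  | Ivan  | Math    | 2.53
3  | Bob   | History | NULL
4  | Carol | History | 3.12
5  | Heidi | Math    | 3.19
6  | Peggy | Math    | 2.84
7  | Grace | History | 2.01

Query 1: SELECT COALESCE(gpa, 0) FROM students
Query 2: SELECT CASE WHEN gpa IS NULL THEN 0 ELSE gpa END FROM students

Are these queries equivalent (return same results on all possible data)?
Yes, equivalent

Both queries return: [(0,), (2.01,), (2.53,), (2.84,), (3.08,), (3.12,), (3.19,)]

Reason: COALESCE vs CASE for NULL handling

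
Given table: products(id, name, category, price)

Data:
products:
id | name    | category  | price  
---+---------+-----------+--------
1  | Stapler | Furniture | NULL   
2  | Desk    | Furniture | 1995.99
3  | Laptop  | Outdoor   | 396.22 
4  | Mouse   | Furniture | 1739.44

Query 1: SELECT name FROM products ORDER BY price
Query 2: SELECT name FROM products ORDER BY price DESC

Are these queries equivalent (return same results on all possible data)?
No, not equivalent

Query 1 returns: [('Stapler',), ('Laptop',), ('Mouse',), ('Desk',)]
Query 2 returns: [('Desk',), ('Mouse',), ('Laptop',), ('Stapler',)]

Reason: ASC vs DESC gives opposite ordering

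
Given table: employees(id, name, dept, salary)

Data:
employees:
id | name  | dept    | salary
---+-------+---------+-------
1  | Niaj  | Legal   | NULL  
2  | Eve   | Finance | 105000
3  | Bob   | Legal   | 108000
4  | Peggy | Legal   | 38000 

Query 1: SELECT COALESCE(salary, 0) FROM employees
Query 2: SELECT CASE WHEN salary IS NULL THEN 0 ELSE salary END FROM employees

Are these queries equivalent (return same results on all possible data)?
Yes, equivalent

Both queries return: [(0,), (38000,), (105000,), (108000,)]

Reason: COALESCE vs CASE for NULL handling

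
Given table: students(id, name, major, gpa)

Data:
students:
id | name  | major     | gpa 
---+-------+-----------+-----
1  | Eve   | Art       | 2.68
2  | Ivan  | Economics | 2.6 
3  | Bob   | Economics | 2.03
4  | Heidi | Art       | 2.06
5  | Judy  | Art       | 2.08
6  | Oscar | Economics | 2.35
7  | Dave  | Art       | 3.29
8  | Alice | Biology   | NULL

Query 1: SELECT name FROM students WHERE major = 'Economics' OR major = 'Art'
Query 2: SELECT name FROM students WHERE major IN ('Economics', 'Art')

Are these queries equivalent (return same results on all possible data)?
Yes, equivalent

Both queries return: [('Bob',), ('Dave',), ('Eve',), ('Heidi',), ('Ivan',), ('Judy',), ('Oscar',)]

Reason: OR vs IN are equivalent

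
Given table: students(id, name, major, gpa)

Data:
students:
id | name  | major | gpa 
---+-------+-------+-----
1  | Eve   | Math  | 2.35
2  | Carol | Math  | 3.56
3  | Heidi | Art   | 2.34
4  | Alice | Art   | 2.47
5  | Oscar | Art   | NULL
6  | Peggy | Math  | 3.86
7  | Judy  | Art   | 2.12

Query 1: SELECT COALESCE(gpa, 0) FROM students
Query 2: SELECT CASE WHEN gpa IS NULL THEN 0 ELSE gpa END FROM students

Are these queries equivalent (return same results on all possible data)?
Yes, equivalent

Both queries return: [(0,), (2.12,), (2.34,), (2.35,), (2.47,), (3.56,), (3.86,)]

Reason: COALESCE vs CASE for NULL handling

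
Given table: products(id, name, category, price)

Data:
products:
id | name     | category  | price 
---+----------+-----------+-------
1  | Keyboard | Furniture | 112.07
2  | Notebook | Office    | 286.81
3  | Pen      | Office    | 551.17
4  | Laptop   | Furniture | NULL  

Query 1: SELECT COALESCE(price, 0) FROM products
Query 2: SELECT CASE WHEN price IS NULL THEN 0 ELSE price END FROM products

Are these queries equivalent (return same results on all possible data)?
Yes, equivalent

Both queries return: [(0,), (112.07,), (286.81,), (551.17,)]

Reason: COALESCE vs CASE for NULL handling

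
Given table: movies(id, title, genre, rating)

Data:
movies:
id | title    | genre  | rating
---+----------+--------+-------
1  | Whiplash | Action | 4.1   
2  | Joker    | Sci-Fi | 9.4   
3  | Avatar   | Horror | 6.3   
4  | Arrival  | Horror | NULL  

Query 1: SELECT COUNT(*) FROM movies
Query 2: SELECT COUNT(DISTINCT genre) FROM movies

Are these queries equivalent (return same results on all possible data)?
No, not equivalent

Query 1 returns: [(4,)]
Query 2 returns: [(3,)]

Reason: COUNT(*) counts rows, COUNT(DISTINCT genre) counts unique genres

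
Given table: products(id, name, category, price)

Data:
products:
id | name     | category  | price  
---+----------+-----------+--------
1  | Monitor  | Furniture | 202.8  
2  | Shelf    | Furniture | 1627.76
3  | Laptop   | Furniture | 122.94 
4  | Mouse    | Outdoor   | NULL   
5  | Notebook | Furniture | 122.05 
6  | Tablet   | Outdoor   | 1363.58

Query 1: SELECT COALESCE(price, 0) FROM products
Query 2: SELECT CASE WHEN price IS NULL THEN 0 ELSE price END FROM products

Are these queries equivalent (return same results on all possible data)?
Yes, equivalent

Both queries return: [(0,), (122.05,), (122.94,), (202.8,), (1363.58,), (1627.76,)]

Reason: COALESCE vs CASE for NULL handling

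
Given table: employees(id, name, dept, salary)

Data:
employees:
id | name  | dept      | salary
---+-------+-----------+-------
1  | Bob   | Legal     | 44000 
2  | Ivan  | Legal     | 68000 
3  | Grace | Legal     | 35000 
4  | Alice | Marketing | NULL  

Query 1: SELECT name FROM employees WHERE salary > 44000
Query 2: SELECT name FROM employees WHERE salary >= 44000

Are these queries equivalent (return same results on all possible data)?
No, not equivalent

Query 1 returns: [('Ivan',)]
Query 2 returns: [('Bob',), ('Ivan',)]

Reason: > vs >= gives different results when salary = 44000 exists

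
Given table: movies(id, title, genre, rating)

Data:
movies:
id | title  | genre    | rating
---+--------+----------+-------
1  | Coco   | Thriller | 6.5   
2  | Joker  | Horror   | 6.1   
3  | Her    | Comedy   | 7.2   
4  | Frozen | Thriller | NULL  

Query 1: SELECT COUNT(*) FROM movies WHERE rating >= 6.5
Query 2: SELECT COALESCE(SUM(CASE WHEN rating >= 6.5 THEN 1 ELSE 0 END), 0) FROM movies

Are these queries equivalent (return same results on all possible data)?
Yes, equivalent

Both queries return: [(2,)]

Reason: COUNT with WHERE vs conditional SUM (COALESCE handles empty-table NULL)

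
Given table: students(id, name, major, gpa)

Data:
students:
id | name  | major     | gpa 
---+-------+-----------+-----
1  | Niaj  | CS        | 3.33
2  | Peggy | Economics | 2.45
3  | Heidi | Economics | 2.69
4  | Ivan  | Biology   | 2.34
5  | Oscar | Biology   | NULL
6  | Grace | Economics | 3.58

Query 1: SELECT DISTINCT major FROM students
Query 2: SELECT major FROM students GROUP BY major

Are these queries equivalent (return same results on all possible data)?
Yes, equivalent

Both queries return: [('Biology',), ('CS',), ('Economics',)]

Reason: Both get unique majors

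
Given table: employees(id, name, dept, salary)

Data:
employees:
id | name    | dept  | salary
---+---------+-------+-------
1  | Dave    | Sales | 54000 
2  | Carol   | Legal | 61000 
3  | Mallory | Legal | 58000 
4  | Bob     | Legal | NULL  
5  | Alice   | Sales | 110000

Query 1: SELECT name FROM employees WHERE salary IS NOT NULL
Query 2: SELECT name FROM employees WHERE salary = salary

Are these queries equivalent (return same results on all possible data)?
Yes, equivalent

Both queries return: [('Alice',), ('Carol',), ('Dave',), ('Mallory',)]

Reason: IS NOT NULL vs self-equality (both exclude NULLs)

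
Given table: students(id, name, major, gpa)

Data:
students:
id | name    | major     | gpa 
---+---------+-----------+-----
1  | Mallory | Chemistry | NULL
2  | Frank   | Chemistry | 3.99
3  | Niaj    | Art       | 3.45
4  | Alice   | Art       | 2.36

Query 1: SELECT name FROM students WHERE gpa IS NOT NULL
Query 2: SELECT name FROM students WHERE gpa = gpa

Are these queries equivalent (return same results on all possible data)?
Yes, equivalent

Both queries return: [('Alice',), ('Frank',), ('Niaj',)]

Reason: IS NOT NULL vs self-equality (both exclude NULLs)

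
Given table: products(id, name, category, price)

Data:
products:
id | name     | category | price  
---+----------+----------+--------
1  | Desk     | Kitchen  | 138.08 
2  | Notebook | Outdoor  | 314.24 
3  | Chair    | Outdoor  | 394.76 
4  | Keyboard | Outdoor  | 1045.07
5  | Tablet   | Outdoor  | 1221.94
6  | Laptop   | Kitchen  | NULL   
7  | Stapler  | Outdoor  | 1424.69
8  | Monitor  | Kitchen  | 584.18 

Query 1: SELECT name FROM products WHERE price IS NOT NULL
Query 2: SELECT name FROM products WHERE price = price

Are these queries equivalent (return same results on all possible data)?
Yes, equivalent

Both queries return: [('Chair',), ('Desk',), ('Keyboard',), ('Monitor',), ('Notebook',), ('Stapler',), ('Tablet',)]

Reason: IS NOT NULL vs self-equality (both exclude NULLs)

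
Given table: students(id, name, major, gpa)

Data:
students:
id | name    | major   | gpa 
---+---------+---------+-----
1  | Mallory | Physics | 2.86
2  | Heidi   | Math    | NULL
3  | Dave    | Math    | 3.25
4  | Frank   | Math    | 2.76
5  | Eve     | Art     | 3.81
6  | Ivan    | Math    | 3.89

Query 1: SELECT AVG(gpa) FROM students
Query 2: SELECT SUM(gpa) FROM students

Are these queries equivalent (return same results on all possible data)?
No, not equivalent

Query 1 returns: [(3.314,)]
Query 2 returns: [(16.57,)]

Reason: AVG vs SUM give different aggregate values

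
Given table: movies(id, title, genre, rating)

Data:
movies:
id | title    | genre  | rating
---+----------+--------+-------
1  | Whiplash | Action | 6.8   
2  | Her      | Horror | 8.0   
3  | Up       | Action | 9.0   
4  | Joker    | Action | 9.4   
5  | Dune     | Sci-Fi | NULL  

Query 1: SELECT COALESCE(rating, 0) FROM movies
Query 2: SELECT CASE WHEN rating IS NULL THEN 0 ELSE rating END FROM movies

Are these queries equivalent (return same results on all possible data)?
Yes, equivalent

Both queries return: [(0,), (6.8,), (8.0,), (9.0,), (9.4,)]

Reason: COALESCE vs CASE for NULL handling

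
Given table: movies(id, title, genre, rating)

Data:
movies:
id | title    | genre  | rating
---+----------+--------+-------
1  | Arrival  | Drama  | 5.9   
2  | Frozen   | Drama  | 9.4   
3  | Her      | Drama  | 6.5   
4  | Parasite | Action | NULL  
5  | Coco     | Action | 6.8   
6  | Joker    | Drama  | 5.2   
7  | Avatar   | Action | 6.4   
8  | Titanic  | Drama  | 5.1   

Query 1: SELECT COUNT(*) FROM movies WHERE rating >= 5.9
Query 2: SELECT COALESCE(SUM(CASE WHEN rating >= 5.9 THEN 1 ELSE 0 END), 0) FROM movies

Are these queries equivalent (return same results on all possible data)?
Yes, equivalent

Both queries return: [(5,)]

Reason: COUNT with WHERE vs conditional SUM (COALESCE handles empty-table NULL)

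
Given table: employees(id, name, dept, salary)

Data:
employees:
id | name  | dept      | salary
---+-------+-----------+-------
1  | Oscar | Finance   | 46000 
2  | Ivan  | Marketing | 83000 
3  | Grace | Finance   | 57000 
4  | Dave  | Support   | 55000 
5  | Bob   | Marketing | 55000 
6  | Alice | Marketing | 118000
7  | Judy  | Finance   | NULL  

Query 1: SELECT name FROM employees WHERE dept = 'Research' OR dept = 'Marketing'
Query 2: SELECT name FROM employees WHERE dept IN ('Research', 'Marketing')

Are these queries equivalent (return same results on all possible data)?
Yes, equivalent

Both queries return: [('Alice',), ('Bob',), ('Ivan',)]

Reason: OR vs IN are equivalent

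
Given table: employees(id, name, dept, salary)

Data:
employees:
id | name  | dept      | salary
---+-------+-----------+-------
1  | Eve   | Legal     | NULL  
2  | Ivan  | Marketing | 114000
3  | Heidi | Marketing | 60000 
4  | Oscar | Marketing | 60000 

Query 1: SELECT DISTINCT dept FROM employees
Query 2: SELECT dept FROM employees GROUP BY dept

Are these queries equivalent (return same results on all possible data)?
Yes, equivalent

Both queries return: [('Legal',), ('Marketing',)]

Reason: Both get unique depts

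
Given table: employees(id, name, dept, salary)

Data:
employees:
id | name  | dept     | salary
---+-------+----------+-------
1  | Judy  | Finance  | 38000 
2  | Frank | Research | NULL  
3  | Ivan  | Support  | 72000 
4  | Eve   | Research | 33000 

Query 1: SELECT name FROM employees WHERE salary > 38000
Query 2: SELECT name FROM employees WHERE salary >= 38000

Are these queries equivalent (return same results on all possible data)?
No, not equivalent

Query 1 returns: [('Ivan',)]
Query 2 returns: [('Judy',), ('Ivan',)]

Reason: > vs >= gives different results when salary = 38000 exists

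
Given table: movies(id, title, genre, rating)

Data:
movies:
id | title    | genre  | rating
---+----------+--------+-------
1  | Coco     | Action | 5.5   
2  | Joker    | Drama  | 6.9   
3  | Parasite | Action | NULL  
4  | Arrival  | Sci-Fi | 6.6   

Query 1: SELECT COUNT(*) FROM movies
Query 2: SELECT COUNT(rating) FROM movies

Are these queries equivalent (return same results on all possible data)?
No, not equivalent

Query 1 returns: [(4,)]
Query 2 returns: [(3,)]

Reason: COUNT(*) includes NULLs, COUNT(column) excludes them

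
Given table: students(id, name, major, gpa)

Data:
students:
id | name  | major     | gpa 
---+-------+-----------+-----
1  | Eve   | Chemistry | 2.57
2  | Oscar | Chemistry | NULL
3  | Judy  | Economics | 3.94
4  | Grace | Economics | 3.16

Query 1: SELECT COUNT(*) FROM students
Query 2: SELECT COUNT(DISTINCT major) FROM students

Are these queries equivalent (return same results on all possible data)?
No, not equivalent

Query 1 returns: [(4,)]
Query 2 returns: [(2,)]

Reason: COUNT(*) counts rows, COUNT(DISTINCT major) counts unique majors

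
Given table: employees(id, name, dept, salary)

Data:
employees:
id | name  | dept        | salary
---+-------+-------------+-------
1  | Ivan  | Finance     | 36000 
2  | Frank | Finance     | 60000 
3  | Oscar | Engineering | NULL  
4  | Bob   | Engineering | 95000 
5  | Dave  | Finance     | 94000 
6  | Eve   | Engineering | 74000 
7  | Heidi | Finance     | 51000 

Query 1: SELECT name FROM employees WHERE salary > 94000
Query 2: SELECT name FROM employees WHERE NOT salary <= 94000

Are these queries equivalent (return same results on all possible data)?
Yes, equivalent

Both queries return: [('Bob',)]

Reason: Both filter salary > 94000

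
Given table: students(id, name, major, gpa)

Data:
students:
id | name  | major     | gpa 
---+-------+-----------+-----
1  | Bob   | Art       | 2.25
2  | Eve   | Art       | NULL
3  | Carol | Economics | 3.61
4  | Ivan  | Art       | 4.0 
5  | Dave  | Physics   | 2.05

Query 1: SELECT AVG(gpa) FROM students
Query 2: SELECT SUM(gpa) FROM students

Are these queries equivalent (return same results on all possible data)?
No, not equivalent

Query 1 returns: [(2.9775,)]
Query 2 returns: [(11.91,)]

Reason: AVG vs SUM give different aggregate values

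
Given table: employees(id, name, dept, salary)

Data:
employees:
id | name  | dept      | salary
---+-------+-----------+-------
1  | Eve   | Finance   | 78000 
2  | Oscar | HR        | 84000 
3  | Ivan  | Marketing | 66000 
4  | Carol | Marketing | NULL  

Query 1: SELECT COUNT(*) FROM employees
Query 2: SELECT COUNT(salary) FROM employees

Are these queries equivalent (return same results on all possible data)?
No, not equivalent

Query 1 returns: [(4,)]
Query 2 returns: [(3,)]

Reason: COUNT(*) includes NULLs, COUNT(column) excludes them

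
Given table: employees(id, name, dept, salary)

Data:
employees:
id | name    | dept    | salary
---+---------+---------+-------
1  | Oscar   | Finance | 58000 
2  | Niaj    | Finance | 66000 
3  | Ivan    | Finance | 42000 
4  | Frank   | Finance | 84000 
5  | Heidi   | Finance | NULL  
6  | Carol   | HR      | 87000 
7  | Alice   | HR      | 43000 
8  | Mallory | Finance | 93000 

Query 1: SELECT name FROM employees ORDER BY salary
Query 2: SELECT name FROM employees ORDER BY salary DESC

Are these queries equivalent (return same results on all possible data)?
No, not equivalent

Query 1 returns: [('Heidi',), ('Ivan',), ('Alice',), ('Oscar',), ('Niaj',), ('Frank',), ('Carol',), ('Mallory',)]
Query 2 returns: [('Mallory',), ('Carol',), ('Frank',), ('Niaj',), ('Oscar',), ('Alice',), ('Ivan',), ('Heidi',)]

Reason: ASC vs DESC gives opposite ordering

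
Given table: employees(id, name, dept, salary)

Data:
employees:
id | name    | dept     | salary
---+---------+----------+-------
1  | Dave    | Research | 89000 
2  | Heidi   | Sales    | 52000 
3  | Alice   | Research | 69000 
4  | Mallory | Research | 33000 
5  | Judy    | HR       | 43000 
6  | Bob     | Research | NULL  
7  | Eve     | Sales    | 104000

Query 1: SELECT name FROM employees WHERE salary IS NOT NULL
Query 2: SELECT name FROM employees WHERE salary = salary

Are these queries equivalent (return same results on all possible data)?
Yes, equivalent

Both queries return: [('Alice',), ('Dave',), ('Eve',), ('Heidi',), ('Judy',), ('Mallory',)]

Reason: IS NOT NULL vs self-equality (both exclude NULLs)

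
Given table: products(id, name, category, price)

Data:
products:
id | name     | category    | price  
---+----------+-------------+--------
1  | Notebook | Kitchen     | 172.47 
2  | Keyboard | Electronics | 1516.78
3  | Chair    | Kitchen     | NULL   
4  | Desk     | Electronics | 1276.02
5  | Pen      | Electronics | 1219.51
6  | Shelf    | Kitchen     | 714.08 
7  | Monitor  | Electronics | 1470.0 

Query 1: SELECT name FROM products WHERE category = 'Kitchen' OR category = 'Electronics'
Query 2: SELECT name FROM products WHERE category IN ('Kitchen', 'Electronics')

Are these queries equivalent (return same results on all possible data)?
Yes, equivalent

Both queries return: [('Chair',), ('Desk',), ('Keyboard',), ('Monitor',), ('Notebook',), ('Pen',), ('Shelf',)]

Reason: OR vs IN are equivalent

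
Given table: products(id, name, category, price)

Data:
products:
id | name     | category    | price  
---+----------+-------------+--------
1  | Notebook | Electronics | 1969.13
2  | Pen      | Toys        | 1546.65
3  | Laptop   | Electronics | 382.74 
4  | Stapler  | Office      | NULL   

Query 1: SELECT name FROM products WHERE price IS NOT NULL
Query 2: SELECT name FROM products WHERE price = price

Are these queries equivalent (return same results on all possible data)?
Yes, equivalent

Both queries return: [('Laptop',), ('Notebook',), ('Pen',)]

Reason: IS NOT NULL vs self-equality (both exclude NULLs)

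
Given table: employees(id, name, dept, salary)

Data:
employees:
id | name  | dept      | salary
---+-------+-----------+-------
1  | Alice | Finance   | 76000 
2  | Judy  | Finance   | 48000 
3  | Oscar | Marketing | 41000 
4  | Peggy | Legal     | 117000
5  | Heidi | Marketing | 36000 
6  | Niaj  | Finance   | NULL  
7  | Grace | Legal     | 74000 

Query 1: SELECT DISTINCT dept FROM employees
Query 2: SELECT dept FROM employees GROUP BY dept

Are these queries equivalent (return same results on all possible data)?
Yes, equivalent

Both queries return: [('Finance',), ('Legal',), ('Marketing',)]

Reason: Both get unique depts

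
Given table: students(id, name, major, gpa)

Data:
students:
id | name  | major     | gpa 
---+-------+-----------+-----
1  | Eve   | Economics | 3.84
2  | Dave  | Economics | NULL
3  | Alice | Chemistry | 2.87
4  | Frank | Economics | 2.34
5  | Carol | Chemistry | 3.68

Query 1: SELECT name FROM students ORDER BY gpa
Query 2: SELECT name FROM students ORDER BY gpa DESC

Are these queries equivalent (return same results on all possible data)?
No, not equivalent

Query 1 returns: [('Dave',), ('Frank',), ('Alice',), ('Carol',), ('Eve',)]
Query 2 returns: [('Eve',), ('Carol',), ('Alice',), ('Frank',), ('Dave',)]

Reason: ASC vs DESC gives opposite ordering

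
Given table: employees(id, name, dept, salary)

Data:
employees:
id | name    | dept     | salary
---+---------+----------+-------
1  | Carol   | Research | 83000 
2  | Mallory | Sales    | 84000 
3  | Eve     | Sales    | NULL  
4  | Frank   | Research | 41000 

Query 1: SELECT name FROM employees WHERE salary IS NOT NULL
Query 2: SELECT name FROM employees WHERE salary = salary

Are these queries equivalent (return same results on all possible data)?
Yes, equivalent

Both queries return: [('Carol',), ('Frank',), ('Mallory',)]

Reason: IS NOT NULL vs self-equality (both exclude NULLs)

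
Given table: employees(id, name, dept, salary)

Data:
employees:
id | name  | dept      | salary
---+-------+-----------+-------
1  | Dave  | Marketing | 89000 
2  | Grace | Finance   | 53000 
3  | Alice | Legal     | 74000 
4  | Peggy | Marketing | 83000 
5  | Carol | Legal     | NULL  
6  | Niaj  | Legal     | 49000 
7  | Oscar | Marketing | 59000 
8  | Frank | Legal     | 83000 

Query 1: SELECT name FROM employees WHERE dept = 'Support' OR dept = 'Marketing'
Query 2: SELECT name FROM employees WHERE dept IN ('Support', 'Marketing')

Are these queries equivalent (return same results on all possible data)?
Yes, equivalent

Both queries return: [('Dave',), ('Oscar',), ('Peggy',)]

Reason: OR vs IN are equivalent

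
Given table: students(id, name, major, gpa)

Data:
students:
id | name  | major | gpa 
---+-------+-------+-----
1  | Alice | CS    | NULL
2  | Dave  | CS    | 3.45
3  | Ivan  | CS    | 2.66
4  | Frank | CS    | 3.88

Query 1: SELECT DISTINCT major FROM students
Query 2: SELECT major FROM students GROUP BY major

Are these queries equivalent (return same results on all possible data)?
Yes, equivalent

Both queries return: [('CS',)]

Reason: Both get unique majors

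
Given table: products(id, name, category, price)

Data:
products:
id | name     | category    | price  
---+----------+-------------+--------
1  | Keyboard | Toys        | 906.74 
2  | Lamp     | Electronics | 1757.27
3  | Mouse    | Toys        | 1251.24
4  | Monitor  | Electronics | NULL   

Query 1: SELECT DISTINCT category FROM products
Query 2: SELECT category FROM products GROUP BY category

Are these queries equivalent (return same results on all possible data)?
Yes, equivalent

Both queries return: [('Electronics',), ('Toys',)]

Reason: Both get unique categorys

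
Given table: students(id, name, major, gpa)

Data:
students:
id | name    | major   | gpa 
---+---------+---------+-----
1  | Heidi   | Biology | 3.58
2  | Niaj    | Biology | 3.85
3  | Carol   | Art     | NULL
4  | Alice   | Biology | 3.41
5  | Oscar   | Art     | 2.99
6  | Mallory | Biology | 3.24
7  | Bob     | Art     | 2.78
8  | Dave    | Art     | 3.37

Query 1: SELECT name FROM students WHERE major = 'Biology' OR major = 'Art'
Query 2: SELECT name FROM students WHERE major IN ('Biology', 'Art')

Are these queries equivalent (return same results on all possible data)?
Yes, equivalent

Both queries return: [('Alice',), ('Bob',), ('Carol',), ('Dave',), ('Heidi',), ('Mallory',), ('Niaj',), ('Oscar',)]

Reason: OR vs IN are equivalent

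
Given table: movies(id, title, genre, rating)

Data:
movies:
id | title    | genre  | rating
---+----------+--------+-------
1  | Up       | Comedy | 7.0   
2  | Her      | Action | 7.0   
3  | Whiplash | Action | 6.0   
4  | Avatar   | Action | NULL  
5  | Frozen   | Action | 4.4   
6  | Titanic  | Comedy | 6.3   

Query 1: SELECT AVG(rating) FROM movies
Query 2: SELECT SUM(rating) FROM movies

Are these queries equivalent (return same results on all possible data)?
No, not equivalent

Query 1 returns: [(6.14,)]
Query 2 returns: [(30.7,)]

Reason: AVG vs SUM give different aggregate values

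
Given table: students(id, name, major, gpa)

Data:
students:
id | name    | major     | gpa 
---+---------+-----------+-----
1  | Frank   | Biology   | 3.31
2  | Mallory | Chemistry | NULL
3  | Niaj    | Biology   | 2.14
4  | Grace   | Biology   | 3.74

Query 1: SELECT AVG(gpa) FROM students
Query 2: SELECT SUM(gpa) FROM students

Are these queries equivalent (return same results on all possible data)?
No, not equivalent

Query 1 returns: [(3.063333333333334,)]
Query 2 returns: [(9.190000000000001,)]

Reason: AVG vs SUM give different aggregate values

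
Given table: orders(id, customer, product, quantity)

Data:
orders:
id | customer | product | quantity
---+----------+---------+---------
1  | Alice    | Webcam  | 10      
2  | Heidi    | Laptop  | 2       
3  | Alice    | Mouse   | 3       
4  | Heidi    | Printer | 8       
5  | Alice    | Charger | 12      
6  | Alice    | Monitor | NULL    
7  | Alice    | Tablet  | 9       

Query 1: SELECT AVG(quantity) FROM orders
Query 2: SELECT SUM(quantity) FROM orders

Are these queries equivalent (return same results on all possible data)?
No, not equivalent

Query 1 returns: [(7.333333333333333,)]
Query 2 returns: [(44,)]

Reason: AVG vs SUM give different aggregate values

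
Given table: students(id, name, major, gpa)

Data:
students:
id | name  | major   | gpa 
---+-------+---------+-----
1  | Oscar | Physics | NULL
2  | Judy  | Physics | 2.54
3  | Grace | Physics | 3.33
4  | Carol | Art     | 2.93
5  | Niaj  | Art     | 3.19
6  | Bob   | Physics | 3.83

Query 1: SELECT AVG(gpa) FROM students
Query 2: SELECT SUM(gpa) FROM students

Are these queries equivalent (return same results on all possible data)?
No, not equivalent

Query 1 returns: [(3.164,)]
Query 2 returns: [(15.82,)]

Reason: AVG vs SUM give different aggregate values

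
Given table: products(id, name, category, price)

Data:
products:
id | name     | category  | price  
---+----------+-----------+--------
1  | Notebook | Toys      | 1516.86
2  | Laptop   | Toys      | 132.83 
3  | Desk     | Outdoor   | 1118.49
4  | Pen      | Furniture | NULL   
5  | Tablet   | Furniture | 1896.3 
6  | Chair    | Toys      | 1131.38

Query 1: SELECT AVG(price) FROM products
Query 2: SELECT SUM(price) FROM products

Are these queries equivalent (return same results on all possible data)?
No, not equivalent

Query 1 returns: [(1159.172,)]
Query 2 returns: [(5795.86,)]

Reason: AVG vs SUM give different aggregate values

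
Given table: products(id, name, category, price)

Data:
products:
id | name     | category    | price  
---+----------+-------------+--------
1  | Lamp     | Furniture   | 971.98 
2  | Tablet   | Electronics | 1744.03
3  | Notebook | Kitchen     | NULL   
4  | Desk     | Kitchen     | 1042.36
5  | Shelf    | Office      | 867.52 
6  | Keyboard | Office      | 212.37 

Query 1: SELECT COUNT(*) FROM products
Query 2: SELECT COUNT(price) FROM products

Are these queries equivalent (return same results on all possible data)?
No, not equivalent

Query 1 returns: [(6,)]
Query 2 returns: [(5,)]

Reason: COUNT(*) includes NULLs, COUNT(column) excludes them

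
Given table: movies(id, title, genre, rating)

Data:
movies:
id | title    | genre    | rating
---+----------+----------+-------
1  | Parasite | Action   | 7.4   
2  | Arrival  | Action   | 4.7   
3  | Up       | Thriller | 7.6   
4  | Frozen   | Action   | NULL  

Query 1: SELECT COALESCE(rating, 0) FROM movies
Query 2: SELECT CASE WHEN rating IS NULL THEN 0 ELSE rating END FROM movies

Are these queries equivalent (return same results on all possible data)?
Yes, equivalent

Both queries return: [(0,), (4.7,), (7.4,), (7.6,)]

Reason: COALESCE vs CASE for NULL handling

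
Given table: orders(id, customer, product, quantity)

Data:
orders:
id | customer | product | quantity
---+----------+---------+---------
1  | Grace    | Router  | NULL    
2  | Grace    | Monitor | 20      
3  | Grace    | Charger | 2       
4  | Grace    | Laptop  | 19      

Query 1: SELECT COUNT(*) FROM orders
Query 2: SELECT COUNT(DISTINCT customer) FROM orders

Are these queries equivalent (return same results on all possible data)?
No, not equivalent

Query 1 returns: [(4,)]
Query 2 returns: [(1,)]

Reason: COUNT(*) counts rows, COUNT(DISTINCT customer) counts unique customers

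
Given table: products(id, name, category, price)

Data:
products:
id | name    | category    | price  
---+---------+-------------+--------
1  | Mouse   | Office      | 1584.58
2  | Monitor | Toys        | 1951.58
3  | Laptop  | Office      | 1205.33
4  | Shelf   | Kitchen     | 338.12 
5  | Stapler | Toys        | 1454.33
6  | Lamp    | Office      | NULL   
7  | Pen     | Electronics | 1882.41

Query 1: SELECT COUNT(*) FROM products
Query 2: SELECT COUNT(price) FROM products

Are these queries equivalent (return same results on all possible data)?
No, not equivalent

Query 1 returns: [(7,)]
Query 2 returns: [(6,)]

Reason: COUNT(*) includes NULLs, COUNT(column) excludes them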